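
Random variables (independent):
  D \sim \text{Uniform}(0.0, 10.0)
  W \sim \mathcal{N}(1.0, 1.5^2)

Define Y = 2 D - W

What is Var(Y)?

For independent RVs: Var(aX + bY) = a²Var(X) + b²Var(Y)
Var(D) = 8.3333333
Var(W) = 2.25
Var(Y) = 2²*8.3333333 + (-1)²*2.25
= 4*8.3333333 + 1*2.25 = 35.583333

35.583333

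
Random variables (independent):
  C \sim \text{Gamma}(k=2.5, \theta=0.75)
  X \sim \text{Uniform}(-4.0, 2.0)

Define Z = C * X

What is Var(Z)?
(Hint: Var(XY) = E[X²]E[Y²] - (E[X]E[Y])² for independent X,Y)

Var(XY) = E[X²]E[Y²] - (E[X]E[Y])²
E[C] = 1.875, Var(C) = 1.40625
E[X] = -1, Var(X) = 3
E[C²] = 1.40625 + 1.875² = 4.921875
E[X²] = 3 + (-1)² = 4
Var(Z) = 4.921875*4 - (1.875*(-1))²
= 19.6875 - 3.515625 = 16.171875

16.171875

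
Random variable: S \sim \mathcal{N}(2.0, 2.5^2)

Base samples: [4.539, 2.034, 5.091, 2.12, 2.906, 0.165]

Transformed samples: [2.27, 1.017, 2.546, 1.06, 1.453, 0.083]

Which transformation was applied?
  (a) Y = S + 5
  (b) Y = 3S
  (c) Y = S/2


Checking option (c) Y = S/2:
  S = 4.539 -> Y = 2.27 ✓
  S = 2.034 -> Y = 1.017 ✓
  S = 5.091 -> Y = 2.546 ✓
All samples match this transformation.

(c) S/2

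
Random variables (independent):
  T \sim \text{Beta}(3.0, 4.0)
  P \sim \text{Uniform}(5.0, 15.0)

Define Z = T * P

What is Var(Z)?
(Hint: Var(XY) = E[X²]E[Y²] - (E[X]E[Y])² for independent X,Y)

Var(XY) = E[X²]E[Y²] - (E[X]E[Y])²
E[T] = 0.42857143, Var(T) = 0.030612245
E[P] = 10, Var(P) = 8.3333333
E[T²] = 0.030612245 + 0.42857143² = 0.21428571
E[P²] = 8.3333333 + 10² = 108.33333
Var(Z) = 0.21428571*108.33333 - (0.42857143*10)²
= 23.214286 - 18.367347 = 4.8469388

4.8469388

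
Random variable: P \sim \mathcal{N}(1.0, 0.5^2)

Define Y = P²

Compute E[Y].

E[P²] = Var(P) + (E[P])² = 0.25 + 1 = 1.25

1.25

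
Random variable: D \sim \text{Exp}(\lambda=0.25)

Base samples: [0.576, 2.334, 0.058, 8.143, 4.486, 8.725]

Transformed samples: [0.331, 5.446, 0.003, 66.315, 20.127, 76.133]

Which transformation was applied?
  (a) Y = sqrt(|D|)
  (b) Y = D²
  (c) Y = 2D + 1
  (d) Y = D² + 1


Checking option (b) Y = D²:
  D = 0.576 -> Y = 0.331 ✓
  D = 2.334 -> Y = 5.446 ✓
  D = 0.058 -> Y = 0.003 ✓
All samples match this transformation.

(b) D²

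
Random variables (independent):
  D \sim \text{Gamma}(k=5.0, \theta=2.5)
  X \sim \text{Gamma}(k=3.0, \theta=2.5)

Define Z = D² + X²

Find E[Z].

E[Z] = E[D²] + E[X²]
E[D²] = Var(D) + E[D]² = 31.25 + 156.25 = 187.5
E[X²] = Var(X) + E[X]² = 18.75 + 56.25 = 75
E[Z] = 187.5 + 75 = 262.5

262.5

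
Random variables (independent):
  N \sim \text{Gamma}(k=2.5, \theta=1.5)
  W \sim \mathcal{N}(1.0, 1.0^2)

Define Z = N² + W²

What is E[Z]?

E[Z] = E[N²] + E[W²]
E[N²] = Var(N) + E[N]² = 5.625 + 14.0625 = 19.6875
E[W²] = Var(W) + E[W]² = 1 + 1 = 2
E[Z] = 19.6875 + 2 = 21.6875

21.6875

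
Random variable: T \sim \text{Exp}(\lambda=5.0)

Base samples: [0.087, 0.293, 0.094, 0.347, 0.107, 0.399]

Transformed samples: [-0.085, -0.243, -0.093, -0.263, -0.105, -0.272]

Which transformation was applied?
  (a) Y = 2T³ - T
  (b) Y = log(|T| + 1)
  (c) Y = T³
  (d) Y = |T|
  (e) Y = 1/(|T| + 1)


Checking option (a) Y = 2T³ - T:
  T = 0.087 -> Y = -0.085 ✓
  T = 0.293 -> Y = -0.243 ✓
  T = 0.094 -> Y = -0.093 ✓
All samples match this transformation.

(a) 2T³ - T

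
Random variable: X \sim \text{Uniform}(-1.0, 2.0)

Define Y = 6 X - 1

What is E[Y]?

For Y = 6X - 1:
E[Y] = 6 * E[X] - 1
E[X] = (-1 + 2)/2 = 0.5
E[Y] = 6 * 0.5 - 1 = 2

2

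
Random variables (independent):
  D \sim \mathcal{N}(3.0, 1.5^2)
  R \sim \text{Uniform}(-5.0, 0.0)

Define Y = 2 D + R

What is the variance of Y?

For independent RVs: Var(aX + bY) = a²Var(X) + b²Var(Y)
Var(D) = 2.25
Var(R) = 2.0833333
Var(Y) = 2²*2.25 + 1²*2.0833333
= 4*2.25 + 1*2.0833333 = 11.083333

11.083333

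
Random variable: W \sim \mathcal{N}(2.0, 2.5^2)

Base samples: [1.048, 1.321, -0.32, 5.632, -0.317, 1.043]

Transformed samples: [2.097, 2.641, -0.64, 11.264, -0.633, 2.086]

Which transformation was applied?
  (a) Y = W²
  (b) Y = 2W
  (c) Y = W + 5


Checking option (b) Y = 2W:
  W = 1.048 -> Y = 2.097 ✓
  W = 1.321 -> Y = 2.641 ✓
  W = -0.32 -> Y = -0.64 ✓
All samples match this transformation.

(b) 2W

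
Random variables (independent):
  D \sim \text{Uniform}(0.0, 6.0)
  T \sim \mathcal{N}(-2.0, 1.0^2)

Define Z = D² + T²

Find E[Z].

E[Z] = E[D²] + E[T²]
E[D²] = Var(D) + E[D]² = 3 + 9 = 12
E[T²] = Var(T) + E[T]² = 1 + 4 = 5
E[Z] = 12 + 5 = 17

17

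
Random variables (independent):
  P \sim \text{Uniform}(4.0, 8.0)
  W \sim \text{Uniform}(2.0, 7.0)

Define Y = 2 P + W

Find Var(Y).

For independent RVs: Var(aX + bY) = a²Var(X) + b²Var(Y)
Var(P) = 1.3333333
Var(W) = 2.0833333
Var(Y) = 2²*1.3333333 + 1²*2.0833333
= 4*1.3333333 + 1*2.0833333 = 7.4166667

7.4166667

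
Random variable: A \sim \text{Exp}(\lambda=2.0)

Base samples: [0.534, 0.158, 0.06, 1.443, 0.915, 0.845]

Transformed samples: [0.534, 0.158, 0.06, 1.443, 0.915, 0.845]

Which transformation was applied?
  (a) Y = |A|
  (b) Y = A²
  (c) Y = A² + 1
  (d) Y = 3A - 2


Checking option (a) Y = |A|:
  A = 0.534 -> Y = 0.534 ✓
  A = 0.158 -> Y = 0.158 ✓
  A = 0.06 -> Y = 0.06 ✓
All samples match this transformation.

(a) |A|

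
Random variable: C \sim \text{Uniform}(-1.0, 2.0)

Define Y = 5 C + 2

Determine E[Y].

For Y = 5C + 2:
E[Y] = 5 * E[C] + 2
E[C] = (-1 + 2)/2 = 0.5
E[Y] = 5 * 0.5 + 2 = 4.5

4.5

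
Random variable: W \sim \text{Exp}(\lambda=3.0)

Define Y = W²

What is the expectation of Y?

E[W²] = Var(W) + (E[W])² = 0.11111111 + 0.11111111 = 0.22222222

0.22222222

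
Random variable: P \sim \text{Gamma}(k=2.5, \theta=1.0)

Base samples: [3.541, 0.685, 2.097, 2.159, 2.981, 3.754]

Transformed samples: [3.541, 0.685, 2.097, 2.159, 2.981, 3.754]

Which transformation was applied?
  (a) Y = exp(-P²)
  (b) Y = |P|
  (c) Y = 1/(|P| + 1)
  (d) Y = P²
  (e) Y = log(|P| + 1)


Checking option (b) Y = |P|:
  P = 3.541 -> Y = 3.541 ✓
  P = 0.685 -> Y = 0.685 ✓
  P = 2.097 -> Y = 2.097 ✓
All samples match this transformation.

(b) |P|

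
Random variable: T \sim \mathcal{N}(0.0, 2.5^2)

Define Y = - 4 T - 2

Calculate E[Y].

For Y = -4T - 2:
E[Y] = -4 * E[T] - 2
E[T] = 0.0 = 0
E[Y] = -4 * 0 - 2 = -2

-2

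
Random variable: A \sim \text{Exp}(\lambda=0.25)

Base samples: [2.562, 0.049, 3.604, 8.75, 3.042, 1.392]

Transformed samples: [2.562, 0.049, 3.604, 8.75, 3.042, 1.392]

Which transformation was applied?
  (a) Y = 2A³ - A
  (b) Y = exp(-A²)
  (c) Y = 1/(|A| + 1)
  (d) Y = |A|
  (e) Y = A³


Checking option (d) Y = |A|:
  A = 2.562 -> Y = 2.562 ✓
  A = 0.049 -> Y = 0.049 ✓
  A = 3.604 -> Y = 3.604 ✓
All samples match this transformation.

(d) |A|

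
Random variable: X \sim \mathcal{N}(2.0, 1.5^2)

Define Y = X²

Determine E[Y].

E[X²] = Var(X) + (E[X])² = 2.25 + 4 = 6.25

6.25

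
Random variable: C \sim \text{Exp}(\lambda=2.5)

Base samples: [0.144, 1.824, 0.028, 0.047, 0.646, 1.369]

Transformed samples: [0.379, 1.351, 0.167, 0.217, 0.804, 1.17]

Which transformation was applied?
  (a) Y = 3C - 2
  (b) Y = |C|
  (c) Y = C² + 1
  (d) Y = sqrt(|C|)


Checking option (d) Y = sqrt(|C|):
  C = 0.144 -> Y = 0.379 ✓
  C = 1.824 -> Y = 1.351 ✓
  C = 0.028 -> Y = 0.167 ✓
All samples match this transformation.

(d) sqrt(|C|)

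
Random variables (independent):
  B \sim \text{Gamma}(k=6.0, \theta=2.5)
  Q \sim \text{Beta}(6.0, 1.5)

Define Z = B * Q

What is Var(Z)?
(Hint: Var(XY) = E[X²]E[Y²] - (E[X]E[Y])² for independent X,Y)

Var(XY) = E[X²]E[Y²] - (E[X]E[Y])²
E[B] = 15, Var(B) = 37.5
E[Q] = 0.8, Var(Q) = 0.018823529
E[B²] = 37.5 + 15² = 262.5
E[Q²] = 0.018823529 + 0.8² = 0.65882353
Var(Z) = 262.5*0.65882353 - (15*0.8)²
= 172.94118 - 144 = 28.941176

28.941176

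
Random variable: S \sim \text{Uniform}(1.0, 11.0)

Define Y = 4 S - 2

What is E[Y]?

For Y = 4S - 2:
E[Y] = 4 * E[S] - 2
E[S] = (1 + 11)/2 = 6
E[Y] = 4 * 6 - 2 = 22

22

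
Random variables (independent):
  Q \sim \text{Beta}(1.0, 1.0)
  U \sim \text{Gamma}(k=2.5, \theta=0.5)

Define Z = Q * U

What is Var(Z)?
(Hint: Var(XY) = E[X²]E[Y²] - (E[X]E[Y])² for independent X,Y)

Var(XY) = E[X²]E[Y²] - (E[X]E[Y])²
E[Q] = 0.5, Var(Q) = 0.083333333
E[U] = 1.25, Var(U) = 0.625
E[Q²] = 0.083333333 + 0.5² = 0.33333333
E[U²] = 0.625 + 1.25² = 2.1875
Var(Z) = 0.33333333*2.1875 - (0.5*1.25)²
= 0.72916667 - 0.390625 = 0.33854167

0.33854167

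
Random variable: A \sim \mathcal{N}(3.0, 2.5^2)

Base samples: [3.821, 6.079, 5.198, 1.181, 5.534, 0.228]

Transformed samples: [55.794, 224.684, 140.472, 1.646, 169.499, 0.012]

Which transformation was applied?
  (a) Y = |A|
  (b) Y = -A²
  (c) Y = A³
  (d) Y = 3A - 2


Checking option (c) Y = A³:
  A = 3.821 -> Y = 55.794 ✓
  A = 6.079 -> Y = 224.684 ✓
  A = 5.198 -> Y = 140.472 ✓
All samples match this transformation.

(c) A³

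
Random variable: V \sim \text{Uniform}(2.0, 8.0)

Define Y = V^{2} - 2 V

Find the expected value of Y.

E[Y] = 1*E[V²] - 2*E[V]
E[V] = 5
E[V²] = Var(V) + (E[V])² = 3 + 25 = 28
E[Y] = 1*28 - 2*5 = 18

18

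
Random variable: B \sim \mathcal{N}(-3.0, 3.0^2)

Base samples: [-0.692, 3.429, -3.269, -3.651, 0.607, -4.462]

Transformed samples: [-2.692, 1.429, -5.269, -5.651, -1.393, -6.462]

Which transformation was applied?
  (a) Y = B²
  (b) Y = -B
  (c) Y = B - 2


Checking option (c) Y = B - 2:
  B = -0.692 -> Y = -2.692 ✓
  B = 3.429 -> Y = 1.429 ✓
  B = -3.269 -> Y = -5.269 ✓
All samples match this transformation.

(c) B - 2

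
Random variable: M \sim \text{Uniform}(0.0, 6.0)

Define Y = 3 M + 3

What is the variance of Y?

For Y = aM + b: Var(Y) = a² * Var(M)
Var(M) = (6 - 0)^2/12 = 3
Var(Y) = 3² * 3 = 9 * 3 = 27

27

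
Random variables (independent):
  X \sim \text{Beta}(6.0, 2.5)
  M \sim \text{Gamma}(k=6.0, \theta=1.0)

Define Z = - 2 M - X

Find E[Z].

E[Z] = -1*E[X] - 2*E[M]
E[X] = 0.70588235
E[M] = 6
E[Z] = -1*0.70588235 - 2*6 = -12.705882

-12.705882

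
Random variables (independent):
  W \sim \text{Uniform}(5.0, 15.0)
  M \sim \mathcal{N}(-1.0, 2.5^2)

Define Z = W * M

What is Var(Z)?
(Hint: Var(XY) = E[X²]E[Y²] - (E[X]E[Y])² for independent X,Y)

Var(XY) = E[X²]E[Y²] - (E[X]E[Y])²
E[W] = 10, Var(W) = 8.3333333
E[M] = -1, Var(M) = 6.25
E[W²] = 8.3333333 + 10² = 108.33333
E[M²] = 6.25 + (-1)² = 7.25
Var(Z) = 108.33333*7.25 - (10*(-1))²
= 785.41667 - 100 = 685.41667

685.41667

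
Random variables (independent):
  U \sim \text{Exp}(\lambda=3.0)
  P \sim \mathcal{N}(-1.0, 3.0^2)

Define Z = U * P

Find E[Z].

For independent RVs: E[XY] = E[X]*E[Y]
E[U] = 0.33333333
E[P] = -1
E[Z] = 0.33333333 * (-1) = -0.33333333

-0.33333333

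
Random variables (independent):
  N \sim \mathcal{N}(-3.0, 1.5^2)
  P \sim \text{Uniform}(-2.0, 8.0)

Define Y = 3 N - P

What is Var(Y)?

For independent RVs: Var(aX + bY) = a²Var(X) + b²Var(Y)
Var(N) = 2.25
Var(P) = 8.3333333
Var(Y) = 3²*2.25 + (-1)²*8.3333333
= 9*2.25 + 1*8.3333333 = 28.583333

28.583333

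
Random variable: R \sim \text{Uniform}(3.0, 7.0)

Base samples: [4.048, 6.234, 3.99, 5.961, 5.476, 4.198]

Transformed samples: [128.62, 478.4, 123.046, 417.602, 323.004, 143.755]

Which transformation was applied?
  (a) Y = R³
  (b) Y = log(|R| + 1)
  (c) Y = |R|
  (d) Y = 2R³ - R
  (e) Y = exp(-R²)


Checking option (d) Y = 2R³ - R:
  R = 4.048 -> Y = 128.62 ✓
  R = 6.234 -> Y = 478.4 ✓
  R = 3.99 -> Y = 123.046 ✓
All samples match this transformation.

(d) 2R³ - R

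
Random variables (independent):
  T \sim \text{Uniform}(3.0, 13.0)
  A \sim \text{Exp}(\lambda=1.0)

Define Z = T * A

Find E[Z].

For independent RVs: E[XY] = E[X]*E[Y]
E[T] = 8
E[A] = 1
E[Z] = 8 * 1 = 8

8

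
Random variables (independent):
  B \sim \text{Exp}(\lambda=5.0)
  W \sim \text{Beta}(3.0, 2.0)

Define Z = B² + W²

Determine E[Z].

E[Z] = E[B²] + E[W²]
E[B²] = Var(B) + E[B]² = 0.04 + 0.04 = 0.08
E[W²] = Var(W) + E[W]² = 0.04 + 0.36 = 0.4
E[Z] = 0.08 + 0.4 = 0.48

0.48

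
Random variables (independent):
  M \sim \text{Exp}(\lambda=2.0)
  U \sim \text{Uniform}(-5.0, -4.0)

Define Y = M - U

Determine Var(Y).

For independent RVs: Var(aX + bY) = a²Var(X) + b²Var(Y)
Var(M) = 0.25
Var(U) = 0.083333333
Var(Y) = 1²*0.25 + (-1)²*0.083333333
= 1*0.25 + 1*0.083333333 = 0.33333333

0.33333333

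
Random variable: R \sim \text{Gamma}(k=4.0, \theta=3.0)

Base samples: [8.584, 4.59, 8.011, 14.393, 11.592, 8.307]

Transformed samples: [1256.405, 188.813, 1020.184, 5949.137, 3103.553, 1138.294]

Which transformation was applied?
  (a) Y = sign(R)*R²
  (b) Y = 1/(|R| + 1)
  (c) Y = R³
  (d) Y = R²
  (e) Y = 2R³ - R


Checking option (e) Y = 2R³ - R:
  R = 8.584 -> Y = 1256.405 ✓
  R = 4.59 -> Y = 188.813 ✓
  R = 8.011 -> Y = 1020.184 ✓
All samples match this transformation.

(e) 2R³ - R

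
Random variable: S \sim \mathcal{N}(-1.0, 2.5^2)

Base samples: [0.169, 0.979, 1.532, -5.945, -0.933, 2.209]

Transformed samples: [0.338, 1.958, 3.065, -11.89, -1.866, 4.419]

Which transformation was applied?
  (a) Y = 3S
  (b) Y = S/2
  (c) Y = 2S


Checking option (c) Y = 2S:
  S = 0.169 -> Y = 0.338 ✓
  S = 0.979 -> Y = 1.958 ✓
  S = 1.532 -> Y = 3.065 ✓
All samples match this transformation.

(c) 2S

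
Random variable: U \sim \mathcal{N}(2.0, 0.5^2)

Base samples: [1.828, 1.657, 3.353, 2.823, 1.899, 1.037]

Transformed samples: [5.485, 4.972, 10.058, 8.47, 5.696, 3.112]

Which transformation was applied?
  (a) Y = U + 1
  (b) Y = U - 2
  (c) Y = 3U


Checking option (c) Y = 3U:
  U = 1.828 -> Y = 5.485 ✓
  U = 1.657 -> Y = 4.972 ✓
  U = 3.353 -> Y = 10.058 ✓
All samples match this transformation.

(c) 3U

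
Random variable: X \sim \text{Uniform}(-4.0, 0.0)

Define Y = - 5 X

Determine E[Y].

For Y = -5X:
E[Y] = -5 * E[X]
E[X] = (-4 + 0)/2 = -2
E[Y] = -5 * (-2) = 10

10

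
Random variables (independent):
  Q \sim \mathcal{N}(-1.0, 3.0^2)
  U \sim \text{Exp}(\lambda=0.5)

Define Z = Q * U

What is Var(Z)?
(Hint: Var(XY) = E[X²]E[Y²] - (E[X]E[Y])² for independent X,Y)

Var(XY) = E[X²]E[Y²] - (E[X]E[Y])²
E[Q] = -1, Var(Q) = 9
E[U] = 2, Var(U) = 4
E[Q²] = 9 + (-1)² = 10
E[U²] = 4 + 2² = 8
Var(Z) = 10*8 - (-1*2)²
= 80 - 4 = 76

76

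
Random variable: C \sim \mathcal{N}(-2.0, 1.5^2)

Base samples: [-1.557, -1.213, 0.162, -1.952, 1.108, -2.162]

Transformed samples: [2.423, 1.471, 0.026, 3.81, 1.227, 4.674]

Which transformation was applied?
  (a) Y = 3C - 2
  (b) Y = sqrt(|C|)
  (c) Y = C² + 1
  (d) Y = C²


Checking option (d) Y = C²:
  C = -1.557 -> Y = 2.423 ✓
  C = -1.213 -> Y = 1.471 ✓
  C = 0.162 -> Y = 0.026 ✓
All samples match this transformation.

(d) C²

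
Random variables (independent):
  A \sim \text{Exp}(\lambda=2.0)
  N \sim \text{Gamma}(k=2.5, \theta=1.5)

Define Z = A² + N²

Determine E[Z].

E[Z] = E[A²] + E[N²]
E[A²] = Var(A) + E[A]² = 0.25 + 0.25 = 0.5
E[N²] = Var(N) + E[N]² = 5.625 + 14.0625 = 19.6875
E[Z] = 0.5 + 19.6875 = 20.1875

20.1875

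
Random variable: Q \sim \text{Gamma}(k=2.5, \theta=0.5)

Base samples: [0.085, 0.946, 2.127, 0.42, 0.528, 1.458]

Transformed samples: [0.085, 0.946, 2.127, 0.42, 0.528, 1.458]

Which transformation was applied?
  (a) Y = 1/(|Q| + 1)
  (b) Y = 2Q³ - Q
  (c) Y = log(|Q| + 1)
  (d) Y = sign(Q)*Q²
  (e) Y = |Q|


Checking option (e) Y = |Q|:
  Q = 0.085 -> Y = 0.085 ✓
  Q = 0.946 -> Y = 0.946 ✓
  Q = 2.127 -> Y = 2.127 ✓
All samples match this transformation.

(e) |Q|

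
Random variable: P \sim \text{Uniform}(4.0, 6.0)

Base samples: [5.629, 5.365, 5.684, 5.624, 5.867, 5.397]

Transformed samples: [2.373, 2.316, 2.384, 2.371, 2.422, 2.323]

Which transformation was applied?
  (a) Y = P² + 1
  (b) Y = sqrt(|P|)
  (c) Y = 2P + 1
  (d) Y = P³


Checking option (b) Y = sqrt(|P|):
  P = 5.629 -> Y = 2.373 ✓
  P = 5.365 -> Y = 2.316 ✓
  P = 5.684 -> Y = 2.384 ✓
All samples match this transformation.

(b) sqrt(|P|)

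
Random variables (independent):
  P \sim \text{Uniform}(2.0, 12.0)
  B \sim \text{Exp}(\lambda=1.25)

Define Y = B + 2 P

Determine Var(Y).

For independent RVs: Var(aX + bY) = a²Var(X) + b²Var(Y)
Var(P) = 8.3333333
Var(B) = 0.64
Var(Y) = 2²*8.3333333 + 1²*0.64
= 4*8.3333333 + 1*0.64 = 33.973333

33.973333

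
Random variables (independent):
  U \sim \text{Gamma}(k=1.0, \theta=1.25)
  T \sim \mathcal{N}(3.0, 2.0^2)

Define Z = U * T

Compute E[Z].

For independent RVs: E[XY] = E[X]*E[Y]
E[U] = 1.25
E[T] = 3
E[Z] = 1.25 * 3 = 3.75

3.75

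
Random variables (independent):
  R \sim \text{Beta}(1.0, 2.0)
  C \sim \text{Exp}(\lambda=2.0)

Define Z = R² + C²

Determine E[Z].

E[Z] = E[R²] + E[C²]
E[R²] = Var(R) + E[R]² = 0.055555556 + 0.11111111 = 0.16666667
E[C²] = Var(C) + E[C]² = 0.25 + 0.25 = 0.5
E[Z] = 0.16666667 + 0.5 = 0.66666667

0.66666667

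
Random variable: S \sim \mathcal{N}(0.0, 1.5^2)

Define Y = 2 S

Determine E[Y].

For Y = 2S:
E[Y] = 2 * E[S]
E[S] = 0.0 = 0
E[Y] = 2 * 0 = 0

0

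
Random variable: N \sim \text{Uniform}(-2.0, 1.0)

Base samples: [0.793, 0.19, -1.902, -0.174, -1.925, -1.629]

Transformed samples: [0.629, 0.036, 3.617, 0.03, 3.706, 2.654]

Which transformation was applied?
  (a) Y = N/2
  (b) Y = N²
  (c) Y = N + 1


Checking option (b) Y = N²:
  N = 0.793 -> Y = 0.629 ✓
  N = 0.19 -> Y = 0.036 ✓
  N = -1.902 -> Y = 3.617 ✓
All samples match this transformation.

(b) N²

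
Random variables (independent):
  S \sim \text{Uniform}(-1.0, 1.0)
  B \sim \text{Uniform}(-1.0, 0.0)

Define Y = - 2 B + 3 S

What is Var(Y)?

For independent RVs: Var(aX + bY) = a²Var(X) + b²Var(Y)
Var(S) = 0.33333333
Var(B) = 0.083333333
Var(Y) = 3²*0.33333333 + (-2)²*0.083333333
= 9*0.33333333 + 4*0.083333333 = 3.3333333

3.3333333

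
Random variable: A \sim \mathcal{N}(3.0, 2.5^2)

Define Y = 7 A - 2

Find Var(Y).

For Y = aA + b: Var(Y) = a² * Var(A)
Var(A) = 2.5^2 = 6.25
Var(Y) = 7² * 6.25 = 49 * 6.25 = 306.25

306.25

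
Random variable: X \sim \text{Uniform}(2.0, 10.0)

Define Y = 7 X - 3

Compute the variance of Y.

For Y = aX + b: Var(Y) = a² * Var(X)
Var(X) = (10 - 2)^2/12 = 5.3333333
Var(Y) = 7² * 5.3333333 = 49 * 5.3333333 = 261.33333

261.33333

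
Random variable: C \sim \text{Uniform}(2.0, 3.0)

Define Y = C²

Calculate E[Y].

Using E[X²] = Var(X) + (E[X])²:
E[C] = 2.5
Var(C) = (3 - 2)^2/12 = 0.083333333
E[C²] = 0.083333333 + 2.5² = 0.083333333 + 6.25 = 6.3333333

6.3333333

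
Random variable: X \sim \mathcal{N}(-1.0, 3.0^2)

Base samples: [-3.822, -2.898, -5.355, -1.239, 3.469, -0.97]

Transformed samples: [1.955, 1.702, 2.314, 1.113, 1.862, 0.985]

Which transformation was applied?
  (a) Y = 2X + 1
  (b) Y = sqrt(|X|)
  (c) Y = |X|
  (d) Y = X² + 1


Checking option (b) Y = sqrt(|X|):
  X = -3.822 -> Y = 1.955 ✓
  X = -2.898 -> Y = 1.702 ✓
  X = -5.355 -> Y = 2.314 ✓
All samples match this transformation.

(b) sqrt(|X|)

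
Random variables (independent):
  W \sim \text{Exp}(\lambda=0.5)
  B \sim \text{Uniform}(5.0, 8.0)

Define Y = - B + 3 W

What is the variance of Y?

For independent RVs: Var(aX + bY) = a²Var(X) + b²Var(Y)
Var(W) = 4
Var(B) = 0.75
Var(Y) = 3²*4 + (-1)²*0.75
= 9*4 + 1*0.75 = 36.75

36.75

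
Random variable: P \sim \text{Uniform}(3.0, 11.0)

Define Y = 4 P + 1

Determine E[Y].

For Y = 4P + 1:
E[Y] = 4 * E[P] + 1
E[P] = (3 + 11)/2 = 7
E[Y] = 4 * 7 + 1 = 29

29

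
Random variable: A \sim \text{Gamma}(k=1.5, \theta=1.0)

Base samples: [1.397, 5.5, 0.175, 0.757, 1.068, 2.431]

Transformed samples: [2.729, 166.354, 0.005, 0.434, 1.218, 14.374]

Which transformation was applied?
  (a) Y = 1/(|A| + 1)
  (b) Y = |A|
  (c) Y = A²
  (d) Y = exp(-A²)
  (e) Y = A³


Checking option (e) Y = A³:
  A = 1.397 -> Y = 2.729 ✓
  A = 5.5 -> Y = 166.354 ✓
  A = 0.175 -> Y = 0.005 ✓
All samples match this transformation.

(e) A³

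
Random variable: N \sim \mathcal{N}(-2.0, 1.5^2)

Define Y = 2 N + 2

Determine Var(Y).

For Y = aN + b: Var(Y) = a² * Var(N)
Var(N) = 1.5^2 = 2.25
Var(Y) = 2² * 2.25 = 4 * 2.25 = 9

9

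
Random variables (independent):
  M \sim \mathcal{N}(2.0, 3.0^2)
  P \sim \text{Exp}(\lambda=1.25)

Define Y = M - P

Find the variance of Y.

For independent RVs: Var(aX + bY) = a²Var(X) + b²Var(Y)
Var(M) = 9
Var(P) = 0.64
Var(Y) = 1²*9 + (-1)²*0.64
= 1*9 + 1*0.64 = 9.64

9.64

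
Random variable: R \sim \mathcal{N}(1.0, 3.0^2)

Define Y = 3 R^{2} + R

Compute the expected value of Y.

E[Y] = 3*E[R²] + 1*E[R]
E[R] = 1
E[R²] = Var(R) + (E[R])² = 9 + 1 = 10
E[Y] = 3*10 + 1*1 = 31

31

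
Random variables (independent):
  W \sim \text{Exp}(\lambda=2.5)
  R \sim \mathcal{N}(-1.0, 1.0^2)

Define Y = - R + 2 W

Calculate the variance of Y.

For independent RVs: Var(aX + bY) = a²Var(X) + b²Var(Y)
Var(W) = 0.16
Var(R) = 1
Var(Y) = 2²*0.16 + (-1)²*1
= 4*0.16 + 1*1 = 1.64

1.64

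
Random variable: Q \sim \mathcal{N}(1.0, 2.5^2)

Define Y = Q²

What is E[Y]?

Using E[X²] = Var(X) + (E[X])²:
E[Q] = 1
Var(Q) = 2.5^2 = 6.25
E[Q²] = 6.25 + 1² = 6.25 + 1 = 7.25

7.25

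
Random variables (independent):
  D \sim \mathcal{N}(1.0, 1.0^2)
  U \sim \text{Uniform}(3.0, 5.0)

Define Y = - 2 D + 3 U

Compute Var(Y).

For independent RVs: Var(aX + bY) = a²Var(X) + b²Var(Y)
Var(D) = 1
Var(U) = 0.33333333
Var(Y) = (-2)²*1 + 3²*0.33333333
= 4*1 + 9*0.33333333 = 7

7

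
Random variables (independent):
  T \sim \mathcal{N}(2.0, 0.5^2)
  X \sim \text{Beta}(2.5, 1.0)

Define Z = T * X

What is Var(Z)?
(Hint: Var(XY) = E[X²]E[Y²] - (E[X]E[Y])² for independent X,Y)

Var(XY) = E[X²]E[Y²] - (E[X]E[Y])²
E[T] = 2, Var(T) = 0.25
E[X] = 0.71428571, Var(X) = 0.045351474
E[T²] = 0.25 + 2² = 4.25
E[X²] = 0.045351474 + 0.71428571² = 0.55555556
Var(Z) = 4.25*0.55555556 - (2*0.71428571)²
= 2.3611111 - 2.0408163 = 0.32029478

0.32029478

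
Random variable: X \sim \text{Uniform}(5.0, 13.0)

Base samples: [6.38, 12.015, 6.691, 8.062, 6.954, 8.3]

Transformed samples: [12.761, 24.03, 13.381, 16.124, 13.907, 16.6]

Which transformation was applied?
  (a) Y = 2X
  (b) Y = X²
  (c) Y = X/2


Checking option (a) Y = 2X:
  X = 6.38 -> Y = 12.761 ✓
  X = 12.015 -> Y = 24.03 ✓
  X = 6.691 -> Y = 13.381 ✓
All samples match this transformation.

(a) 2X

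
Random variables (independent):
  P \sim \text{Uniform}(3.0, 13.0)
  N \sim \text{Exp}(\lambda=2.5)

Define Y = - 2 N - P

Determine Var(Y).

For independent RVs: Var(aX + bY) = a²Var(X) + b²Var(Y)
Var(P) = 8.3333333
Var(N) = 0.16
Var(Y) = (-1)²*8.3333333 + (-2)²*0.16
= 1*8.3333333 + 4*0.16 = 8.9733333

8.9733333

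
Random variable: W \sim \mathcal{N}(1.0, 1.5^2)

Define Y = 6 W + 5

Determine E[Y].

For Y = 6W + 5:
E[Y] = 6 * E[W] + 5
E[W] = 1.0 = 1
E[Y] = 6 * 1 + 5 = 11

11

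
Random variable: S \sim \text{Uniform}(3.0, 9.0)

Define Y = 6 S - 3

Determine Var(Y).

For Y = aS + b: Var(Y) = a² * Var(S)
Var(S) = (9 - 3)^2/12 = 3
Var(Y) = 6² * 3 = 36 * 3 = 108

108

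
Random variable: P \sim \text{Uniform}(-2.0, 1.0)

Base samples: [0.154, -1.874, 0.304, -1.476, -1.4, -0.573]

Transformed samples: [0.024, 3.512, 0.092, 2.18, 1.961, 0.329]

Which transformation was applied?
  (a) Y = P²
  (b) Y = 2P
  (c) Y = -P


Checking option (a) Y = P²:
  P = 0.154 -> Y = 0.024 ✓
  P = -1.874 -> Y = 3.512 ✓
  P = 0.304 -> Y = 0.092 ✓
All samples match this transformation.

(a) P²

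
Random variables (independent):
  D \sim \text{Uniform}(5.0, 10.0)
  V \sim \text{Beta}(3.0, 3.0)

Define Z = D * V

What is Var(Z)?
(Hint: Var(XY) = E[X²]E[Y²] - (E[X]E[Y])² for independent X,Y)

Var(XY) = E[X²]E[Y²] - (E[X]E[Y])²
E[D] = 7.5, Var(D) = 2.0833333
E[V] = 0.5, Var(V) = 0.035714286
E[D²] = 2.0833333 + 7.5² = 58.333333
E[V²] = 0.035714286 + 0.5² = 0.28571429
Var(Z) = 58.333333*0.28571429 - (7.5*0.5)²
= 16.666667 - 14.0625 = 2.6041667

2.6041667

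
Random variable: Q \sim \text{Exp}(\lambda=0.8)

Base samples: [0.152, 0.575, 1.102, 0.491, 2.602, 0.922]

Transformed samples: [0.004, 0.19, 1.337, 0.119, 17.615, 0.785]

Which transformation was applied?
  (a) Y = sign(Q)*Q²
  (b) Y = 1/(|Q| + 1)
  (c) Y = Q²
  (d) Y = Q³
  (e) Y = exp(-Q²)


Checking option (d) Y = Q³:
  Q = 0.152 -> Y = 0.004 ✓
  Q = 0.575 -> Y = 0.19 ✓
  Q = 1.102 -> Y = 1.337 ✓
All samples match this transformation.

(d) Q³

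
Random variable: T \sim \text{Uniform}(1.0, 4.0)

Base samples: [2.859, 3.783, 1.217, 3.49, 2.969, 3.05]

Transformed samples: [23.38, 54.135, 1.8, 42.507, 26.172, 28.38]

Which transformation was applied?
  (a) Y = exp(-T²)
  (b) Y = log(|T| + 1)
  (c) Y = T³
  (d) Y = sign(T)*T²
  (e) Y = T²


Checking option (c) Y = T³:
  T = 2.859 -> Y = 23.38 ✓
  T = 3.783 -> Y = 54.135 ✓
  T = 1.217 -> Y = 1.8 ✓
All samples match this transformation.

(c) T³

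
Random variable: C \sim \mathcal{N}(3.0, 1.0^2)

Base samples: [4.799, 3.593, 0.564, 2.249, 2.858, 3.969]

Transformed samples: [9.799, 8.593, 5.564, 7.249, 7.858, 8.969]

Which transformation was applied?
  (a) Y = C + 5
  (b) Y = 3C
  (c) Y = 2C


Checking option (a) Y = C + 5:
  C = 4.799 -> Y = 9.799 ✓
  C = 3.593 -> Y = 8.593 ✓
  C = 0.564 -> Y = 5.564 ✓
All samples match this transformation.

(a) C + 5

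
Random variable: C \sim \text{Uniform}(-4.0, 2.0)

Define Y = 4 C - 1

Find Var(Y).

For Y = aC + b: Var(Y) = a² * Var(C)
Var(C) = (2 + 4)^2/12 = 3
Var(Y) = 4² * 3 = 16 * 3 = 48

48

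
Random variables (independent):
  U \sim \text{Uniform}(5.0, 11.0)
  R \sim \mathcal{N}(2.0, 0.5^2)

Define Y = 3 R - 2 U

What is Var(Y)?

For independent RVs: Var(aX + bY) = a²Var(X) + b²Var(Y)
Var(U) = 3
Var(R) = 0.25
Var(Y) = (-2)²*3 + 3²*0.25
= 4*3 + 9*0.25 = 14.25

14.25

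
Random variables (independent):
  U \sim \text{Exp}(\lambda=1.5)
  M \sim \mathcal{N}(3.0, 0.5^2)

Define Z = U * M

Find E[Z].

For independent RVs: E[XY] = E[X]*E[Y]
E[U] = 0.66666667
E[M] = 3
E[Z] = 0.66666667 * 3 = 2

2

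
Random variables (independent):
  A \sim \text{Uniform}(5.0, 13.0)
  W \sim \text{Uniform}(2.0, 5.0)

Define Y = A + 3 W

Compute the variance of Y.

For independent RVs: Var(aX + bY) = a²Var(X) + b²Var(Y)
Var(A) = 5.3333333
Var(W) = 0.75
Var(Y) = 1²*5.3333333 + 3²*0.75
= 1*5.3333333 + 9*0.75 = 12.083333

12.083333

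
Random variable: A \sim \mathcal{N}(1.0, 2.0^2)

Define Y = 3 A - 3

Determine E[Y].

For Y = 3A - 3:
E[Y] = 3 * E[A] - 3
E[A] = 1.0 = 1
E[Y] = 3 * 1 - 3 = 0

0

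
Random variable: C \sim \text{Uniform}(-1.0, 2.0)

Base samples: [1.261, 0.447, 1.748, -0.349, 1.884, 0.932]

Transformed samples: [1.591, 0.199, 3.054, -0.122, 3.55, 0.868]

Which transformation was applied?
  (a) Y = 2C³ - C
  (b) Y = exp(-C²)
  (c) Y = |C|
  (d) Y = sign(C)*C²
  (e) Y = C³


Checking option (d) Y = sign(C)*C²:
  C = 1.261 -> Y = 1.591 ✓
  C = 0.447 -> Y = 0.199 ✓
  C = 1.748 -> Y = 3.054 ✓
All samples match this transformation.

(d) sign(C)*C²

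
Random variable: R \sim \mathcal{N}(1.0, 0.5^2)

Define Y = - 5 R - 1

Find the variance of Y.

For Y = aR + b: Var(Y) = a² * Var(R)
Var(R) = 0.5^2 = 0.25
Var(Y) = (-5)² * 0.25 = 25 * 0.25 = 6.25

6.25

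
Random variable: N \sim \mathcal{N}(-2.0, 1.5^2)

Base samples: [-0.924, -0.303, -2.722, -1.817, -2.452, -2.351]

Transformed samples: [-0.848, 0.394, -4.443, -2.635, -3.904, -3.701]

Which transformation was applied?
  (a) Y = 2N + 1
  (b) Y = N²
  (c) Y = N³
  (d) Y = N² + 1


Checking option (a) Y = 2N + 1:
  N = -0.924 -> Y = -0.848 ✓
  N = -0.303 -> Y = 0.394 ✓
  N = -2.722 -> Y = -4.443 ✓
All samples match this transformation.

(a) 2N + 1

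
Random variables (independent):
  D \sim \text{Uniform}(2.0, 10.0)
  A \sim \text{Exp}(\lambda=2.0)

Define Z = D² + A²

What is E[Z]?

E[Z] = E[D²] + E[A²]
E[D²] = Var(D) + E[D]² = 5.3333333 + 36 = 41.333333
E[A²] = Var(A) + E[A]² = 0.25 + 0.25 = 0.5
E[Z] = 41.333333 + 0.5 = 41.833333

41.833333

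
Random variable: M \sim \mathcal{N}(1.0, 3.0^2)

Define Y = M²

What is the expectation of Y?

Using E[X²] = Var(X) + (E[X])²:
E[M] = 1
Var(M) = 3.0^2 = 9
E[M²] = 9 + 1² = 9 + 1 = 10

10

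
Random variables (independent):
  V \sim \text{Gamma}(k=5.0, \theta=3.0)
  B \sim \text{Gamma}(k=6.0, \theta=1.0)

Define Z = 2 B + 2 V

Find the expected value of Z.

E[Z] = 2*E[V] + 2*E[B]
E[V] = 15
E[B] = 6
E[Z] = 2*15 + 2*6 = 42

42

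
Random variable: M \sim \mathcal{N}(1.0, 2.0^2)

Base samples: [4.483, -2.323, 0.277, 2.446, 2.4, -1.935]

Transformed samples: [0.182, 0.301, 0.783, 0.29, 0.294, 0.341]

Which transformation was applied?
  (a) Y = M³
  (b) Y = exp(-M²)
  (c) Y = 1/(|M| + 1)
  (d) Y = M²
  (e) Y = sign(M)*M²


Checking option (c) Y = 1/(|M| + 1):
  M = 4.483 -> Y = 0.182 ✓
  M = -2.323 -> Y = 0.301 ✓
  M = 0.277 -> Y = 0.783 ✓
All samples match this transformation.

(c) 1/(|M| + 1)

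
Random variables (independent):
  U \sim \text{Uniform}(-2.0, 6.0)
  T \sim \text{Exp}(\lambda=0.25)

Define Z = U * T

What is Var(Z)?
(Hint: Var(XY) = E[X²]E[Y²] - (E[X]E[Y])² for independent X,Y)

Var(XY) = E[X²]E[Y²] - (E[X]E[Y])²
E[U] = 2, Var(U) = 5.3333333
E[T] = 4, Var(T) = 16
E[U²] = 5.3333333 + 2² = 9.3333333
E[T²] = 16 + 4² = 32
Var(Z) = 9.3333333*32 - (2*4)²
= 298.66667 - 64 = 234.66667

234.66667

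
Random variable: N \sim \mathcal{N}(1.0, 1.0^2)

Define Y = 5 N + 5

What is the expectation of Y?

For Y = 5N + 5:
E[Y] = 5 * E[N] + 5
E[N] = 1.0 = 1
E[Y] = 5 * 1 + 5 = 10

10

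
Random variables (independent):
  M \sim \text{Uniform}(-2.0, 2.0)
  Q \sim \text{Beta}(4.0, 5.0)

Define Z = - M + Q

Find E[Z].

E[Z] = -1*E[M] + 1*E[Q]
E[M] = 0
E[Q] = 0.44444444
E[Z] = -1*0 + 1*0.44444444 = 0.44444444

0.44444444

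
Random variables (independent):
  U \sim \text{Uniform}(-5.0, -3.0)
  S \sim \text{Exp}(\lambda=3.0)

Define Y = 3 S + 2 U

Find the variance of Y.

For independent RVs: Var(aX + bY) = a²Var(X) + b²Var(Y)
Var(U) = 0.33333333
Var(S) = 0.11111111
Var(Y) = 2²*0.33333333 + 3²*0.11111111
= 4*0.33333333 + 9*0.11111111 = 2.3333333

2.3333333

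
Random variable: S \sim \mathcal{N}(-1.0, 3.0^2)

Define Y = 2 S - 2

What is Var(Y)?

For Y = aS + b: Var(Y) = a² * Var(S)
Var(S) = 3.0^2 = 9
Var(Y) = 2² * 9 = 4 * 9 = 36

36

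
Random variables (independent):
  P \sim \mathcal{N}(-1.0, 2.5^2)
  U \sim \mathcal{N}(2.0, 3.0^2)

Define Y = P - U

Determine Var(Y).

For independent RVs: Var(aX + bY) = a²Var(X) + b²Var(Y)
Var(P) = 6.25
Var(U) = 9
Var(Y) = 1²*6.25 + (-1)²*9
= 1*6.25 + 1*9 = 15.25

15.25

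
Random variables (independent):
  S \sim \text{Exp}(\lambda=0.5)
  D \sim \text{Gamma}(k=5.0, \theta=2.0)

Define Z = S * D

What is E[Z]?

For independent RVs: E[XY] = E[X]*E[Y]
E[S] = 2
E[D] = 10
E[Z] = 2 * 10 = 20

20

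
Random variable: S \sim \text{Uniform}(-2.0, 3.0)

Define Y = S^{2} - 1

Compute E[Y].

E[Y] = 1*E[S²] - 1
E[S] = 0.5
E[S²] = Var(S) + (E[S])² = 2.0833333 + 0.25 = 2.3333333
E[Y] = 1*2.3333333 - 1 = 1.3333333

1.3333333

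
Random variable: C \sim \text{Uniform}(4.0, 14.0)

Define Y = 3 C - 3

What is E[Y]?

For Y = 3C - 3:
E[Y] = 3 * E[C] - 3
E[C] = (4 + 14)/2 = 9
E[Y] = 3 * 9 - 3 = 24

24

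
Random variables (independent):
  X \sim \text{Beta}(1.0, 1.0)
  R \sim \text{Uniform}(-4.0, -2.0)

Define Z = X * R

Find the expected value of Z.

For independent RVs: E[XY] = E[X]*E[Y]
E[X] = 0.5
E[R] = -3
E[Z] = 0.5 * (-3) = -1.5

-1.5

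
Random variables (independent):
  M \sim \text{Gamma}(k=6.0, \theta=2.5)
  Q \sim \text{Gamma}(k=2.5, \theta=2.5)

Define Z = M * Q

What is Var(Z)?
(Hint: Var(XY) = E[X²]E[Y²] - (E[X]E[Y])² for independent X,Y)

Var(XY) = E[X²]E[Y²] - (E[X]E[Y])²
E[M] = 15, Var(M) = 37.5
E[Q] = 6.25, Var(Q) = 15.625
E[M²] = 37.5 + 15² = 262.5
E[Q²] = 15.625 + 6.25² = 54.6875
Var(Z) = 262.5*54.6875 - (15*6.25)²
= 14355.469 - 8789.0625 = 5566.4062

5566.4062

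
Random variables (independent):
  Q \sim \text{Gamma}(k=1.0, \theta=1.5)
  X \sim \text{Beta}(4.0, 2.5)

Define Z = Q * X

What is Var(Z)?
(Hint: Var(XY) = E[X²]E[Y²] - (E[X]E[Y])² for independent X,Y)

Var(XY) = E[X²]E[Y²] - (E[X]E[Y])²
E[Q] = 1.5, Var(Q) = 2.25
E[X] = 0.61538462, Var(X) = 0.031558185
E[Q²] = 2.25 + 1.5² = 4.5
E[X²] = 0.031558185 + 0.61538462² = 0.41025641
Var(Z) = 4.5*0.41025641 - (1.5*0.61538462)²
= 1.8461538 - 0.85207101 = 0.99408284

0.99408284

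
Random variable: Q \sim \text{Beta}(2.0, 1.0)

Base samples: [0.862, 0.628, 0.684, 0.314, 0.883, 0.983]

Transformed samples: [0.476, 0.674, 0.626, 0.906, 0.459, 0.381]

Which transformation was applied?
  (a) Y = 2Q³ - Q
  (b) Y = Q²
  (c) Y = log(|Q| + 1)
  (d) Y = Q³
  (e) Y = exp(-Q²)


Checking option (e) Y = exp(-Q²):
  Q = 0.862 -> Y = 0.476 ✓
  Q = 0.628 -> Y = 0.674 ✓
  Q = 0.684 -> Y = 0.626 ✓
All samples match this transformation.

(e) exp(-Q²)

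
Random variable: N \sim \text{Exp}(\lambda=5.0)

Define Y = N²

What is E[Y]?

E[N²] = Var(N) + (E[N])² = 0.04 + 0.04 = 0.08

0.08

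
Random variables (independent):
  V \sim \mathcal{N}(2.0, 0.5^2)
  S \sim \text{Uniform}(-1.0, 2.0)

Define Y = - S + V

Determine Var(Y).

For independent RVs: Var(aX + bY) = a²Var(X) + b²Var(Y)
Var(V) = 0.25
Var(S) = 0.75
Var(Y) = 1²*0.25 + (-1)²*0.75
= 1*0.25 + 1*0.75 = 1

1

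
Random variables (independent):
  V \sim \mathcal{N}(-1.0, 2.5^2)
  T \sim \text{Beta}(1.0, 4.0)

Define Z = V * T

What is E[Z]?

For independent RVs: E[XY] = E[X]*E[Y]
E[V] = -1
E[T] = 0.2
E[Z] = -1 * 0.2 = -0.2

-0.2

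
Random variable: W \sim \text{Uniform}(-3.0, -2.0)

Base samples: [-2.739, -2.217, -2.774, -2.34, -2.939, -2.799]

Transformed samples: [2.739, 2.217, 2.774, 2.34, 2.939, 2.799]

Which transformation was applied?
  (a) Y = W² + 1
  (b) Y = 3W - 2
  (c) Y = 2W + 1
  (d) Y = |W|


Checking option (d) Y = |W|:
  W = -2.739 -> Y = 2.739 ✓
  W = -2.217 -> Y = 2.217 ✓
  W = -2.774 -> Y = 2.774 ✓
All samples match this transformation.

(d) |W|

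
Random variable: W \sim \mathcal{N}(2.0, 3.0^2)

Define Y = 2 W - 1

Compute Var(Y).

For Y = aW + b: Var(Y) = a² * Var(W)
Var(W) = 3.0^2 = 9
Var(Y) = 2² * 9 = 4 * 9 = 36

36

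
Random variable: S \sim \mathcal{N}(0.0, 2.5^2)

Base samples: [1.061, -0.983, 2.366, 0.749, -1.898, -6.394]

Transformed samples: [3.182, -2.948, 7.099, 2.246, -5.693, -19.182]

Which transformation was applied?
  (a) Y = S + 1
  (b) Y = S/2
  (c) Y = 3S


Checking option (c) Y = 3S:
  S = 1.061 -> Y = 3.182 ✓
  S = -0.983 -> Y = -2.948 ✓
  S = 2.366 -> Y = 7.099 ✓
All samples match this transformation.

(c) 3S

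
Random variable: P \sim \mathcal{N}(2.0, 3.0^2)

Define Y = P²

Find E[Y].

E[P²] = Var(P) + (E[P])² = 9 + 4 = 13

13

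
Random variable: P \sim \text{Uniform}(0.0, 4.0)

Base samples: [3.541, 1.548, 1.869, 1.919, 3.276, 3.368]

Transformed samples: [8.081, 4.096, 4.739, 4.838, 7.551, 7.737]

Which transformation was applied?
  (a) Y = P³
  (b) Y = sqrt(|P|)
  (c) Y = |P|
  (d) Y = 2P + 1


Checking option (d) Y = 2P + 1:
  P = 3.541 -> Y = 8.081 ✓
  P = 1.548 -> Y = 4.096 ✓
  P = 1.869 -> Y = 4.739 ✓
All samples match this transformation.

(d) 2P + 1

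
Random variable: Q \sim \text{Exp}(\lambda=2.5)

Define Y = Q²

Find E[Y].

Using E[X²] = Var(X) + (E[X])²:
E[Q] = 0.4
Var(Q) = 1/2.5^2 = 0.16
E[Q²] = 0.16 + 0.4² = 0.16 + 0.16 = 0.32

0.32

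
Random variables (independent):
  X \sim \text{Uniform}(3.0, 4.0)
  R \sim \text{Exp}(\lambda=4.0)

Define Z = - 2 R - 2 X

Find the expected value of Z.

E[Z] = -2*E[X] - 2*E[R]
E[X] = 3.5
E[R] = 0.25
E[Z] = -2*3.5 - 2*0.25 = -7.5

-7.5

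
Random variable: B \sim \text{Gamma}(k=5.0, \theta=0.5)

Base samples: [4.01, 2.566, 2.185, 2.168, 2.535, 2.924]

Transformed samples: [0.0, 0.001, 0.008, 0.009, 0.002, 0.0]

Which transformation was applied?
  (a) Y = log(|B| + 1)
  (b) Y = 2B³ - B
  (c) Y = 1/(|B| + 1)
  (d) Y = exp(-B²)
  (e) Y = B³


Checking option (d) Y = exp(-B²):
  B = 4.01 -> Y = 0.0 ✓
  B = 2.566 -> Y = 0.001 ✓
  B = 2.185 -> Y = 0.008 ✓
All samples match this transformation.

(d) exp(-B²)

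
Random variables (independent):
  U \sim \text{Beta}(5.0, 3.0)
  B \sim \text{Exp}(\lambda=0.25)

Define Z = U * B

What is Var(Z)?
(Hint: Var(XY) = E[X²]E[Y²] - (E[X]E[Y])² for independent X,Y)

Var(XY) = E[X²]E[Y²] - (E[X]E[Y])²
E[U] = 0.625, Var(U) = 0.026041667
E[B] = 4, Var(B) = 16
E[U²] = 0.026041667 + 0.625² = 0.41666667
E[B²] = 16 + 4² = 32
Var(Z) = 0.41666667*32 - (0.625*4)²
= 13.333333 - 6.25 = 7.0833333

7.0833333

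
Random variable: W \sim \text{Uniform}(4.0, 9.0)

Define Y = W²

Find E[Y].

E[W²] = Var(W) + (E[W])² = 2.0833333 + 42.25 = 44.333333

44.333333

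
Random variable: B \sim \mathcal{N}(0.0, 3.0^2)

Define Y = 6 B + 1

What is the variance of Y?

For Y = aB + b: Var(Y) = a² * Var(B)
Var(B) = 3.0^2 = 9
Var(Y) = 6² * 9 = 36 * 9 = 324

324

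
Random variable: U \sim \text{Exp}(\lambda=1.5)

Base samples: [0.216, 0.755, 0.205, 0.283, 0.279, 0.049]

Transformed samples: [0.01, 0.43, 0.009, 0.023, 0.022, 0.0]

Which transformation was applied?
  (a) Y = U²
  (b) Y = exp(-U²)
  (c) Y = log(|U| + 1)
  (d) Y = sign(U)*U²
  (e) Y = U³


Checking option (e) Y = U³:
  U = 0.216 -> Y = 0.01 ✓
  U = 0.755 -> Y = 0.43 ✓
  U = 0.205 -> Y = 0.009 ✓
All samples match this transformation.

(e) U³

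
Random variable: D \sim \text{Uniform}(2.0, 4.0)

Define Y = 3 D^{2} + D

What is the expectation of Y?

E[Y] = 3*E[D²] + 1*E[D]
E[D] = 3
E[D²] = Var(D) + (E[D])² = 0.33333333 + 9 = 9.3333333
E[Y] = 3*9.3333333 + 1*3 = 31

31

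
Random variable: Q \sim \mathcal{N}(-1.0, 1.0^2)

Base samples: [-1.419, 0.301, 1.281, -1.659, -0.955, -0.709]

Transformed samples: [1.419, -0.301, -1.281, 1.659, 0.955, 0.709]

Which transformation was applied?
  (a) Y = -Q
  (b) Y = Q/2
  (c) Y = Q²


Checking option (a) Y = -Q:
  Q = -1.419 -> Y = 1.419 ✓
  Q = 0.301 -> Y = -0.301 ✓
  Q = 1.281 -> Y = -1.281 ✓
All samples match this transformation.

(a) -Q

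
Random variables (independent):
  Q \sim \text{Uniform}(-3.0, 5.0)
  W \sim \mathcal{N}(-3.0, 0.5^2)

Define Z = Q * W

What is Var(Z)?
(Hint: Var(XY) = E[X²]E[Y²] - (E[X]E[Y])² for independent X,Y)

Var(XY) = E[X²]E[Y²] - (E[X]E[Y])²
E[Q] = 1, Var(Q) = 5.3333333
E[W] = -3, Var(W) = 0.25
E[Q²] = 5.3333333 + 1² = 6.3333333
E[W²] = 0.25 + (-3)² = 9.25
Var(Z) = 6.3333333*9.25 - (1*(-3))²
= 58.583333 - 9 = 49.583333

49.583333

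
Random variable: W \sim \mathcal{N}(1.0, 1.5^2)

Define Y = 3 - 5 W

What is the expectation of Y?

For Y = -5W + 3:
E[Y] = -5 * E[W] + 3
E[W] = 1.0 = 1
E[Y] = -5 * 1 + 3 = -2

-2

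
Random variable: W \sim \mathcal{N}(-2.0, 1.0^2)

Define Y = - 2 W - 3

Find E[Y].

For Y = -2W - 3:
E[Y] = -2 * E[W] - 3
E[W] = -2.0 = -2
E[Y] = -2 * (-2) - 3 = 1

1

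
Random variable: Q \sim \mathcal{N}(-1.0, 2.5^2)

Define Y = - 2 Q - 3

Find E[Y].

For Y = -2Q - 3:
E[Y] = -2 * E[Q] - 3
E[Q] = -1.0 = -1
E[Y] = -2 * (-1) - 3 = -1

-1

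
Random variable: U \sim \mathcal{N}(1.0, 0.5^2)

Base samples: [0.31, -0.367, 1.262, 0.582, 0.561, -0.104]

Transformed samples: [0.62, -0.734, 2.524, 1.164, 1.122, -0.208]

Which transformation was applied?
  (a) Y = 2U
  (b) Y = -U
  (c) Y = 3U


Checking option (a) Y = 2U:
  U = 0.31 -> Y = 0.62 ✓
  U = -0.367 -> Y = -0.734 ✓
  U = 1.262 -> Y = 2.524 ✓
All samples match this transformation.

(a) 2U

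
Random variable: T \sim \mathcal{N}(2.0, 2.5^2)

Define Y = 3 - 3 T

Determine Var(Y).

For Y = aT + b: Var(Y) = a² * Var(T)
Var(T) = 2.5^2 = 6.25
Var(Y) = (-3)² * 6.25 = 9 * 6.25 = 56.25

56.25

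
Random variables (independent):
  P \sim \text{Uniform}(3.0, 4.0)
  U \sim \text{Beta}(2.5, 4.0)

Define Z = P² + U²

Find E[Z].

E[Z] = E[P²] + E[U²]
E[P²] = Var(P) + E[P]² = 0.083333333 + 12.25 = 12.333333
E[U²] = Var(U) + E[U]² = 0.031558185 + 0.14792899 = 0.17948718
E[Z] = 12.333333 + 0.17948718 = 12.512821

12.512821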